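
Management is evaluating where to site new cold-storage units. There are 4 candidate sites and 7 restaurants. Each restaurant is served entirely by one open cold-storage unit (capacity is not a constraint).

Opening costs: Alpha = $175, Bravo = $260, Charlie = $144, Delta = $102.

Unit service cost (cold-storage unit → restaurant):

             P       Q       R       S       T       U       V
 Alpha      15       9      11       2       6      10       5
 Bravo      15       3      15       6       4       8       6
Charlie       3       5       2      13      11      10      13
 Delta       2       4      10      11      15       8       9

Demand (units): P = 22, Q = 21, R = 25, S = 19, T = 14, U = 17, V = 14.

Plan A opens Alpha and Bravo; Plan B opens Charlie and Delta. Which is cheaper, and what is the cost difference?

Plan B is cheaper by 354.

Plan A: {Alpha, Bravo}: P→Alpha 15·22=330, Q→Bravo 3·21=63, R→Alpha 11·25=275, S→Alpha 2·19=38, T→Bravo 4·14=56, U→Bravo 8·17=136, V→Alpha 5·14=70. Service 968; fixed 435; total 1403.
Plan B: {Charlie, Delta}: P→Delta 2·22=44, Q→Delta 4·21=84, R→Charlie 2·25=50, S→Delta 11·19=209, T→Charlie 11·14=154, U→Delta 8·17=136, V→Delta 9·14=126. Service 803; fixed 246; total 1049.
Difference: |1403 − 1049| = 354.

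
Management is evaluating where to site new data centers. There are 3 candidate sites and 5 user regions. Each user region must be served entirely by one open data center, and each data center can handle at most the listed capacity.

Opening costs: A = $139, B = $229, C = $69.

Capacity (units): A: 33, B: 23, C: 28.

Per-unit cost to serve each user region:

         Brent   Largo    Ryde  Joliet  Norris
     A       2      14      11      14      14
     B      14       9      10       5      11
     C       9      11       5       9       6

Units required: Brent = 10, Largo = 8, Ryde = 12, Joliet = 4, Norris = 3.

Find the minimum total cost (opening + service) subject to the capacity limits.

Minimum total cost: 430

Open {A, C}: Brent→A 2·10=20, Largo→C 11·8=88, Ryde→C 5·12=60, Joliet→C 9·4=36, Norris→C 6·3=18.
Loads: A carries 10/33, C carries 27/28. Service 222; fixed 208; total 430.
Next best feasible plan costs 450.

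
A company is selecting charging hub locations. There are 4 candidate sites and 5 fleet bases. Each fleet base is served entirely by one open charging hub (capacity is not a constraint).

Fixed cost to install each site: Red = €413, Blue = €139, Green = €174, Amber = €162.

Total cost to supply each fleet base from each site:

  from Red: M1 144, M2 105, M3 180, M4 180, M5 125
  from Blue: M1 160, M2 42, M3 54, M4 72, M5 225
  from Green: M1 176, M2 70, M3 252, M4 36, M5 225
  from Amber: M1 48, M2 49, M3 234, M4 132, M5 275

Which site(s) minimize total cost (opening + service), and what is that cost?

For any fixed open set, each fleet base goes to its cheapest open site; total = fixed + service.
{Blue}: M1→Blue 160, M2→Blue 42, M3→Blue 54, M4→Blue 72, M5→Blue 225. Service 553; fixed 139; total 692.
{Blue, Amber}: M1→Amber 48, M2→Blue 42, M3→Blue 54, M4→Blue 72, M5→Blue 225. Service 441; fixed 301; total 742.
{Blue, Green}: service 517 + fixed 313 = 830
{Red, Blue, Green, Amber}: service 305 + fixed 888 = 1193
(All 15 nonempty subsets were checked; Blue only is lowest.)

Open Blue only; minimum total cost 692.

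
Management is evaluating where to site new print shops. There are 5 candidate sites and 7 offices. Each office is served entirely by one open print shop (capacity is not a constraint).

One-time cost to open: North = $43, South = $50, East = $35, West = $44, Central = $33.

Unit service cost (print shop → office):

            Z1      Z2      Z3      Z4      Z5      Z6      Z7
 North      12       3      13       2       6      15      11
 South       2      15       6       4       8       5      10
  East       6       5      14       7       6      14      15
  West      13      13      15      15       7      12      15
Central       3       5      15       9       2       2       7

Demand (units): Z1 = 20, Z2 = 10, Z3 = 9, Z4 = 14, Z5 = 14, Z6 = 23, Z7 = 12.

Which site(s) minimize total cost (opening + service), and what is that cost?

For any fixed open set, each office goes to its cheapest open site; total = fixed + service.
{North, South, Central}: Z1→South 2·20=40, Z2→North 3·10=30, Z3→South 6·9=54, Z4→North 2·14=28, Z5→Central 2·14=28, Z6→Central 2·23=46, Z7→Central 7·12=84. Service 310; fixed 126; total 436.
{South, Central}: Z1→South 2·20=40, Z2→Central 5·10=50, Z3→South 6·9=54, Z4→South 4·14=56, Z5→Central 2·14=28, Z6→Central 2·23=46, Z7→Central 7·12=84. Service 358; fixed 83; total 441.
{North, Central}: Z1→Central 3·20=60, Z2→North 3·10=30, Z3→North 13·9=117, Z4→North 2·14=28, Z5→Central 2·14=28, Z6→Central 2·23=46, Z7→Central 7·12=84. Service 393; fixed 76; total 469.
{North, South, East, West, Central}: Z1→South 2·20=40, Z2→North 3·10=30, Z3→South 6·9=54, Z4→North 2·14=28, Z5→Central 2·14=28, Z6→Central 2·23=46, Z7→Central 7·12=84. Service 310; fixed 205; total 515.
No other subset beats 436.

Open North, South and Central; minimum total cost 436.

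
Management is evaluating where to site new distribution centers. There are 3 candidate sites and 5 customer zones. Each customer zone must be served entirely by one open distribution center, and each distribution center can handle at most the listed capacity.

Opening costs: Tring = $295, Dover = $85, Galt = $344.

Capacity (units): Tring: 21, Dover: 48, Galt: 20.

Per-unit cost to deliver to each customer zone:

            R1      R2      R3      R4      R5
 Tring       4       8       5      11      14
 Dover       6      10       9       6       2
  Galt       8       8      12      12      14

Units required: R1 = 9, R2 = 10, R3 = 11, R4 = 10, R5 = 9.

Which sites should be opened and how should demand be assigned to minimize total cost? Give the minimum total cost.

Minimum total cost: 647

Open {Tring, Dover}: R1→Dover 6·9=54, R2→Tring 8·10=80, R3→Tring 5·11=55, R4→Dover 6·10=60, R5→Dover 2·9=18.
Loads: Tring carries 21/21, Dover carries 28/48. Service 267; fixed 380; total 647.
Next best feasible plan costs 649.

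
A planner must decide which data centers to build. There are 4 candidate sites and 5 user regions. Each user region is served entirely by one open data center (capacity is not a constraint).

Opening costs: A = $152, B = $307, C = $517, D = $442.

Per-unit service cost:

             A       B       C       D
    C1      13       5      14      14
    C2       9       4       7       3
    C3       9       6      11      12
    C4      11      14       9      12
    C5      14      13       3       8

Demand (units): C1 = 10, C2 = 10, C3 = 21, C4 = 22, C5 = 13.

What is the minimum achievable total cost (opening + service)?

For any fixed open set, each user region goes to its cheapest open site; total = fixed + service.
{A}: C1→A 13·10=130, C2→A 9·10=90, C3→A 9·21=189, C4→A 11·22=242, C5→A 14·13=182. Service 833; fixed 152; total 985.
{B}: service 693 + fixed 307 = 1000
{A, B}: C1→B 5·10=50, C2→B 4·10=40, C3→B 6·21=126, C4→A 11·22=242, C5→B 13·13=169. Service 627; fixed 459; total 1086.
{A, B, C, D}: service 443 + fixed 1418 = 1861
No other subset beats 985.

Minimum total cost: 985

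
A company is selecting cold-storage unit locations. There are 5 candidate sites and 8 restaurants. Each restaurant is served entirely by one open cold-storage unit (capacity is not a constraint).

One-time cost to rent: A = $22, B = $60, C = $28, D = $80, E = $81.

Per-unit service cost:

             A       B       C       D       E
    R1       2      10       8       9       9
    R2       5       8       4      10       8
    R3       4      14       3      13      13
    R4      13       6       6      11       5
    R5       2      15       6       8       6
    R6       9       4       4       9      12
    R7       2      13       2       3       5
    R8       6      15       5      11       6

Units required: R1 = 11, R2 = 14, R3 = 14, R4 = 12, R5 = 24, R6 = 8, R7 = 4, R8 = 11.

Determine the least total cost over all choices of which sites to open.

For any fixed open set, each restaurant goes to its cheapest open site; total = fixed + service.
{A, C}: R1→A 2·11=22, R2→C 4·14=56, R3→C 3·14=42, R4→C 6·12=72, R5→A 2·24=48, R6→C 4·8=32, R7→A 2·4=8, R8→C 5·11=55. Service 335; fixed 50; total 385.
{A, B, C}: service 335 + fixed 110 = 445
{A, C, E}: R1→A 2·11=22, R2→C 4·14=56, R3→C 3·14=42, R4→E 5·12=60, R5→A 2·24=48, R6→C 4·8=32, R7→A 2·4=8, R8→C 5·11=55. Service 323; fixed 131; total 454.
{A, B, C, D, E}: service 323 + fixed 271 = 594
No other subset beats 385.

Minimum total cost: 385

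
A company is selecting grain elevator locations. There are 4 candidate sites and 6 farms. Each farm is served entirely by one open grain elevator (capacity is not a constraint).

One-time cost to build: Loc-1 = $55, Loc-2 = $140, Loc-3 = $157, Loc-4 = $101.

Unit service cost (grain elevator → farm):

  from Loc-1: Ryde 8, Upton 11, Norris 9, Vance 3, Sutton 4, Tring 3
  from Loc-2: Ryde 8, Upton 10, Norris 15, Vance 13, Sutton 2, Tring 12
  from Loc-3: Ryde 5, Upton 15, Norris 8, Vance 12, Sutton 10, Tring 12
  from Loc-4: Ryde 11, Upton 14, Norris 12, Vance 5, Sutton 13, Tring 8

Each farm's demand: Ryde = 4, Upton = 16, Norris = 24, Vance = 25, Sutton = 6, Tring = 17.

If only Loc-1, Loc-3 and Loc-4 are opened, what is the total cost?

Each farm is assigned to its cheapest site among the open ones.
{Loc-1, Loc-3, Loc-4}: Ryde→Loc-3 5·4=20, Upton→Loc-1 11·16=176, Norris→Loc-3 8·24=192, Vance→Loc-1 3·25=75, Sutton→Loc-1 4·6=24, Tring→Loc-1 3·17=51. Service 538; fixed 313; total 851.

Total cost: 851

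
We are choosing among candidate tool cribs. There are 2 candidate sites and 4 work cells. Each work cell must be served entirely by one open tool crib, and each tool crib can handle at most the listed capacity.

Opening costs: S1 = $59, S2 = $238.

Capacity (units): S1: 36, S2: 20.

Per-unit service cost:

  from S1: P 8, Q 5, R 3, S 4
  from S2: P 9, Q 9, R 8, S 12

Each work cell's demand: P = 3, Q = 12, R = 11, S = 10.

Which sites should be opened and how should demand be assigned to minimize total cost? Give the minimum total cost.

Open {S1}: P→S1 8·3=24, Q→S1 5·12=60, R→S1 3·11=33, S→S1 4·10=40.
Loads: S1 carries 36/36. Service 157; fixed 59; total 216.
Next best feasible plan costs 454.

Minimum total cost: 216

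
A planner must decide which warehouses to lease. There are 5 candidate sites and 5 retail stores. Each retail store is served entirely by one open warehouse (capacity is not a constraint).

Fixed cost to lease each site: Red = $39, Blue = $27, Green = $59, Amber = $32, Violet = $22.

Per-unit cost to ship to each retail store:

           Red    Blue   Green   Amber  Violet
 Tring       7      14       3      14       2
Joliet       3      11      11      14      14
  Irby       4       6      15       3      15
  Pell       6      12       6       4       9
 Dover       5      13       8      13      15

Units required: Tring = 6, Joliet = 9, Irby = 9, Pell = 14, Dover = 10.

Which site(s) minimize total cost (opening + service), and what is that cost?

For any fixed open set, each retail store goes to its cheapest open site; total = fixed + service.
{Red, Amber, Violet}: Tring→Violet 2·6=12, Joliet→Red 3·9=27, Irby→Amber 3·9=27, Pell→Amber 4·14=56, Dover→Red 5·10=50. Service 172; fixed 93; total 265.
{Red, Violet}: service 209 + fixed 61 = 270
{Red, Amber}: service 202 + fixed 71 = 273
{Red, Blue, Green, Amber, Violet}: service 172 + fixed 179 = 351
No other subset beats 265.

Open Red, Amber and Violet; minimum total cost 265.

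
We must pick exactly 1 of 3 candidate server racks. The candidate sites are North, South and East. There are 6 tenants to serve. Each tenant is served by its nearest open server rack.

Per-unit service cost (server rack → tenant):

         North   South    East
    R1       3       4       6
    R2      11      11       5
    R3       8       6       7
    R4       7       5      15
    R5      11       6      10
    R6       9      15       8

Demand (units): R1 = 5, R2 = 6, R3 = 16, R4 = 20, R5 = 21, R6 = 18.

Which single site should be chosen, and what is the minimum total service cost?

Choose South only; total service cost 678.

With exactly 1 open, each tenant uses its cheapest among the chosen.
{South}: R1→South 4·5=20, R2→South 11·6=66, R3→South 6·16=96, R4→South 5·20=100, R5→South 6·21=126, R6→South 15·18=270. Service cost 678.
{North}: service cost 742
{East}: service cost 826
Among all 3 size-1 choices, {South} is lowest.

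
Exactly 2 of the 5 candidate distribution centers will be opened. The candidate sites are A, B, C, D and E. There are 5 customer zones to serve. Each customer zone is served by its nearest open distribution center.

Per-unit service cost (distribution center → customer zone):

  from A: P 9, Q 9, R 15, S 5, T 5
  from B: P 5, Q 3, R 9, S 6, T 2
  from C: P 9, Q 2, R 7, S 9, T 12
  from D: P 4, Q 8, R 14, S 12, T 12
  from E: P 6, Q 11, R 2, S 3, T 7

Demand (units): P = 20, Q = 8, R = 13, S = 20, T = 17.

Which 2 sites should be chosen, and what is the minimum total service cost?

Choose B and E; total service cost 244.

With exactly 2 open, each customer zone uses its cheapest among the chosen.
{B, E}: P→B 5·20=100, Q→B 3·8=24, R→E 2·13=26, S→E 3·20=60, T→B 2·17=34. Service cost 244.
{C, E}: service cost 341
{D, E}: service cost 349
Among all 10 size-2 choices, {B, E} is lowest.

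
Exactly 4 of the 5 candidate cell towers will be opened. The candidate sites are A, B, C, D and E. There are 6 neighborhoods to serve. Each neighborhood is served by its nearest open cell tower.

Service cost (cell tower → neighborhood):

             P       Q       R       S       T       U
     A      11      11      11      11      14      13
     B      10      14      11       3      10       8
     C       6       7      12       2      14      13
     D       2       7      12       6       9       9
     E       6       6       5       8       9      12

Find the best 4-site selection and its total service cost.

Choose B, C, D and E; total service cost 32.

With exactly 4 open, each neighborhood uses its cheapest among the chosen.
{B, C, D, E}: P→D 2, Q→E 6, R→E 5, S→C 2, T→D 9, U→B 8. Service cost 32.
{A, B, D, E}: service cost 33
{A, C, D, E}: service cost 33
Among all 5 size-4 choices, {B, C, D, E} is lowest.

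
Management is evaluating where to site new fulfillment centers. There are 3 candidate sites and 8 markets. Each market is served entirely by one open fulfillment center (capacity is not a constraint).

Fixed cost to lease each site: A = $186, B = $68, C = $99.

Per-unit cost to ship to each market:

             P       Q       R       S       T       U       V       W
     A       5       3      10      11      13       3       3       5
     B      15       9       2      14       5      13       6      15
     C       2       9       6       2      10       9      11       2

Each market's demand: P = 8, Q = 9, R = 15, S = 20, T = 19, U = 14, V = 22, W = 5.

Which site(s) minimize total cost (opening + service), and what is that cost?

For any fixed open set, each market goes to its cheapest open site; total = fixed + service.
{A, B, C}: P→C 2·8=16, Q→A 3·9=27, R→B 2·15=30, S→C 2·20=40, T→B 5·19=95, U→A 3·14=42, V→A 3·22=66, W→C 2·5=10. Service 326; fixed 353; total 679.
{B, C}: P→C 2·8=16, Q→B 9·9=81, R→B 2·15=30, S→C 2·20=40, T→B 5·19=95, U→C 9·14=126, V→B 6·22=132, W→C 2·5=10. Service 530; fixed 167; total 697.
{A, C}: service 481 + fixed 285 = 766
{B}: service 995 + fixed 68 = 1063
No other subset beats 679.

Open A, B and C; minimum total cost 679.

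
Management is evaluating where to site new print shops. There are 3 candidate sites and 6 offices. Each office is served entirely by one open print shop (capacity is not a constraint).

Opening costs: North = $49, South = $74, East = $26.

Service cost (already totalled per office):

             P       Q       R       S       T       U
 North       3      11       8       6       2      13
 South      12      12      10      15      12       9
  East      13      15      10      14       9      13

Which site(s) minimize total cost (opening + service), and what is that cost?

Open North only; minimum total cost 92.

For any fixed open set, each office goes to its cheapest open site; total = fixed + service.
{North}: P→North 3, Q→North 11, R→North 8, S→North 6, T→North 2, U→North 13. Service 43; fixed 49; total 92.
{East}: P→East 13, Q→East 15, R→East 10, S→East 14, T→East 9, U→East 13. Service 74; fixed 26; total 100.
{North, East}: service 43 + fixed 75 = 118
{North, South, East}: service 39 + fixed 149 = 188
No other subset beats 92.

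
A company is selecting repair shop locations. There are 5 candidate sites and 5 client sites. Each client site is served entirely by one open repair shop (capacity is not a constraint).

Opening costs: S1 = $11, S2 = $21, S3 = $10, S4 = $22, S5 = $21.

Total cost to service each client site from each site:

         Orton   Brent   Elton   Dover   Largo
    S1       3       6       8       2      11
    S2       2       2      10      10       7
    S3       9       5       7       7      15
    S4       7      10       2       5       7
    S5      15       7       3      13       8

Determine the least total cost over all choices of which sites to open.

For any fixed open set, each client site goes to its cheapest open site; total = fixed + service.
{S1}: Orton→S1 3, Brent→S1 6, Elton→S1 8, Dover→S1 2, Largo→S1 11. Service 30; fixed 11; total 41.
{S1, S3}: Orton→S1 3, Brent→S3 5, Elton→S3 7, Dover→S1 2, Largo→S1 11. Service 28; fixed 21; total 49.
{S2}: service 31 + fixed 21 = 52
{S1, S2, S3, S4, S5}: service 15 + fixed 85 = 100
No other subset beats 41.

Minimum total cost: 41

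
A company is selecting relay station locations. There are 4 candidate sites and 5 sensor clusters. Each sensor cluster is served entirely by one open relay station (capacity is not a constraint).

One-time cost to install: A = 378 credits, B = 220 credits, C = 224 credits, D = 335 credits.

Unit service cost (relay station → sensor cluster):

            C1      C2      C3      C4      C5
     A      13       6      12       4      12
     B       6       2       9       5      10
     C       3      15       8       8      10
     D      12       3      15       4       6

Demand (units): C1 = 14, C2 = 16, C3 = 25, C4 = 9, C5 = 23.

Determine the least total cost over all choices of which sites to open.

Minimum total cost: 836

For any fixed open set, each sensor cluster goes to its cheapest open site; total = fixed + service.
{B}: C1→B 6·14=84, C2→B 2·16=32, C3→B 9·25=225, C4→B 5·9=45, C5→B 10·23=230. Service 616; fixed 220; total 836.
{B, C}: C1→C 3·14=42, C2→B 2·16=32, C3→C 8·25=200, C4→B 5·9=45, C5→B 10·23=230. Service 549; fixed 444; total 993.
{C}: C1→C 3·14=42, C2→C 15·16=240, C3→C 8·25=200, C4→C 8·9=72, C5→C 10·23=230. Service 784; fixed 224; total 1008.
{A, B, C, D}: service 448 + fixed 1157 = 1605
No other subset beats 836.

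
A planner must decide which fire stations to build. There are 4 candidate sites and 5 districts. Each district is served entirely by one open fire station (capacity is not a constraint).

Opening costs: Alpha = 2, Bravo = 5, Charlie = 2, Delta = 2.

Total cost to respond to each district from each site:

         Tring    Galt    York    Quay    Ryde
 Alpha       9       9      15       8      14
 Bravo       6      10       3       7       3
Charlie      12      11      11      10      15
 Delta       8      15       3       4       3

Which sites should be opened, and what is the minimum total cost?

Open Alpha and Delta; minimum total cost 31.

For any fixed open set, each district goes to its cheapest open site; total = fixed + service.
{Alpha, Delta}: Tring→Delta 8, Galt→Alpha 9, York→Delta 3, Quay→Delta 4, Ryde→Delta 3. Service 27; fixed 4; total 31.
{Alpha, Charlie, Delta}: service 27 + fixed 6 = 33
{Bravo, Delta}: service 26 + fixed 7 = 33
{Alpha, Bravo, Charlie, Delta}: Tring→Bravo 6, Galt→Alpha 9, York→Bravo 3, Quay→Delta 4, Ryde→Bravo 3. Service 25; fixed 11; total 36.
No other subset beats 31.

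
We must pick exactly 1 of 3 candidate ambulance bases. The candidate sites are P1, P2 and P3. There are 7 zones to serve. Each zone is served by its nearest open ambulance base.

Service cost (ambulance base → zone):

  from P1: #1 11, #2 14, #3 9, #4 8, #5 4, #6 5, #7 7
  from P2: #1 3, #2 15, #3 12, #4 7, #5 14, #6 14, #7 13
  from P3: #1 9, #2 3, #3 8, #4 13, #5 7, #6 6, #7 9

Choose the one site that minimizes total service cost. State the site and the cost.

Choose P3 only; total service cost 55.

With exactly 1 open, each zone uses its cheapest among the chosen.
{P3}: #1→P3 9, #2→P3 3, #3→P3 8, #4→P3 13, #5→P3 7, #6→P3 6, #7→P3 9. Service cost 55.
{P1}: service cost 58
{P2}: service cost 78
Among all 3 size-1 choices, {P3} is lowest.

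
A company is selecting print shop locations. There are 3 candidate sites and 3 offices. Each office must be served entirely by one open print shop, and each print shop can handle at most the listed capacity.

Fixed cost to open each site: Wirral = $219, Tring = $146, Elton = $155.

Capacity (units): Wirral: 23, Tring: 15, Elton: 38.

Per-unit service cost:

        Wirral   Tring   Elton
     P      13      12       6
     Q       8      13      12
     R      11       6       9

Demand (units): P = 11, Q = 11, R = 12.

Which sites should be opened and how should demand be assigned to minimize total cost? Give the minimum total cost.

Minimum total cost: 461

Open {Elton}: P→Elton 6·11=66, Q→Elton 12·11=132, R→Elton 9·12=108.
Loads: Elton carries 34/38. Service 306; fixed 155; total 461.
Next best feasible plan costs 571.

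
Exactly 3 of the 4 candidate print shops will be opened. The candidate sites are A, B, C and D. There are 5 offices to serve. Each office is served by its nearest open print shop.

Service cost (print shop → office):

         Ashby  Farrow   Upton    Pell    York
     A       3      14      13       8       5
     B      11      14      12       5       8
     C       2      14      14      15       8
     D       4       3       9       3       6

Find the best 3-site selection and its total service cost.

With exactly 3 open, each office uses its cheapest among the chosen.
{A, C, D}: Ashby→C 2, Farrow→D 3, Upton→D 9, Pell→D 3, York→A 5. Service cost 22.
{A, B, D}: service cost 23
{B, C, D}: service cost 23
Among all 4 size-3 choices, {A, C, D} is lowest.

Choose A, C and D; total service cost 22.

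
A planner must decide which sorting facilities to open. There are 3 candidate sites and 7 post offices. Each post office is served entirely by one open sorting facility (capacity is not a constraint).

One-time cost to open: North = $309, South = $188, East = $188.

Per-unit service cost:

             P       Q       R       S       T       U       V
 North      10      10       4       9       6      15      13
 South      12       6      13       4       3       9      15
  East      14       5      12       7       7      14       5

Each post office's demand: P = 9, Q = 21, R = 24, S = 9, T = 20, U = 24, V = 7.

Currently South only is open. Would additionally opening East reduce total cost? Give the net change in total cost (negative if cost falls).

No — net change +73 (cost rises by 73).

Current service cost with {South}: 963.
Adding East: each post office re-picks its cheapest; new service cost 848, saving 115.
Extra fixed cost: 188. Net change = 188 − 115 = 73.
(Totals: 1151 → 1224.)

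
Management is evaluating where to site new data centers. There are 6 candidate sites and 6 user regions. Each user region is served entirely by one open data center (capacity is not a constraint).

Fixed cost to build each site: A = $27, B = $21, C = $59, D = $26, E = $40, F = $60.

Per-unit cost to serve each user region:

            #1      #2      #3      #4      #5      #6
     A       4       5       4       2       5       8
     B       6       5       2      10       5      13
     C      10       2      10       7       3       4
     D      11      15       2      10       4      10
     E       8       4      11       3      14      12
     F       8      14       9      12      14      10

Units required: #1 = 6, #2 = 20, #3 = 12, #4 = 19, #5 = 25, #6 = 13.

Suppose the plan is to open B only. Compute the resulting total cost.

Total cost: 665

Each user region is assigned to its cheapest site among the open ones.
{B}: #1→B 6·6=36, #2→B 5·20=100, #3→B 2·12=24, #4→B 10·19=190, #5→B 5·25=125, #6→B 13·13=169. Service 644; fixed 21; total 665.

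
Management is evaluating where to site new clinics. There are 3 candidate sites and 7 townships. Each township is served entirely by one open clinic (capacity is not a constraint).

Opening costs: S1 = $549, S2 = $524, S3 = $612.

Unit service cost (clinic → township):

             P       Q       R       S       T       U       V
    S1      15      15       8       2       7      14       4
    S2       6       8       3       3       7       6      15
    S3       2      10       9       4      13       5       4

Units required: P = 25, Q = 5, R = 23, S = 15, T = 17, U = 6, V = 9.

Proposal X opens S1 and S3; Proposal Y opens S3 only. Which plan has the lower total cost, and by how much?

Proposal Y is cheaper by 394.

Proposal X: {S1, S3}: P→S3 2·25=50, Q→S3 10·5=50, R→S1 8·23=184, S→S1 2·15=30, T→S1 7·17=119, U→S3 5·6=30, V→S1 4·9=36. Service 499; fixed 1161; total 1660.
Proposal Y: {S3}: P→S3 2·25=50, Q→S3 10·5=50, R→S3 9·23=207, S→S3 4·15=60, T→S3 13·17=221, U→S3 5·6=30, V→S3 4·9=36. Service 654; fixed 612; total 1266.
Difference: |1660 − 1266| = 394.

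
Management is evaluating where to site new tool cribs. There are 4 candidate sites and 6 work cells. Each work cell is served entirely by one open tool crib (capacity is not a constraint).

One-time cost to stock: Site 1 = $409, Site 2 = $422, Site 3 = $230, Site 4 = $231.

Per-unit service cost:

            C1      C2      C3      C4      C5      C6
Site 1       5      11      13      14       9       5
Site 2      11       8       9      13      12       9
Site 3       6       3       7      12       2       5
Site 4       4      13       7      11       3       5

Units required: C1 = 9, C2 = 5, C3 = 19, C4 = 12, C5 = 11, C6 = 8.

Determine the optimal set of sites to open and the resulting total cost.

For any fixed open set, each work cell goes to its cheapest open site; total = fixed + service.
{Site 3}: C1→Site 3 6·9=54, C2→Site 3 3·5=15, C3→Site 3 7·19=133, C4→Site 3 12·12=144, C5→Site 3 2·11=22, C6→Site 3 5·8=40. Service 408; fixed 230; total 638.
{Site 4}: service 439 + fixed 231 = 670
{Site 3, Site 4}: service 378 + fixed 461 = 839
{Site 1, Site 2, Site 3, Site 4}: service 378 + fixed 1292 = 1670
No other subset beats 638.

Open Site 3 only; minimum total cost 638.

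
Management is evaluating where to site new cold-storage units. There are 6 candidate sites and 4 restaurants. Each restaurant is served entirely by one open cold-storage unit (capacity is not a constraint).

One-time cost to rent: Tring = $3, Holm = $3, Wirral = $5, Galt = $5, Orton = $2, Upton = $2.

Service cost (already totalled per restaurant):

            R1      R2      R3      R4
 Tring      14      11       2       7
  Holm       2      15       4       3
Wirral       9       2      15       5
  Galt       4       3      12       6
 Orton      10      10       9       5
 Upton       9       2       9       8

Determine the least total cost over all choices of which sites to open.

For any fixed open set, each restaurant goes to its cheapest open site; total = fixed + service.
{Holm, Upton}: R1→Holm 2, R2→Upton 2, R3→Holm 4, R4→Holm 3. Service 11; fixed 5; total 16.
{Tring, Holm, Upton}: service 9 + fixed 8 = 17
{Holm, Orton, Upton}: service 11 + fixed 7 = 18
{Tring, Holm, Wirral, Galt, Orton, Upton}: R1→Holm 2, R2→Wirral 2, R3→Tring 2, R4→Holm 3. Service 9; fixed 20; total 29.
No other subset beats 16.

Minimum total cost: 16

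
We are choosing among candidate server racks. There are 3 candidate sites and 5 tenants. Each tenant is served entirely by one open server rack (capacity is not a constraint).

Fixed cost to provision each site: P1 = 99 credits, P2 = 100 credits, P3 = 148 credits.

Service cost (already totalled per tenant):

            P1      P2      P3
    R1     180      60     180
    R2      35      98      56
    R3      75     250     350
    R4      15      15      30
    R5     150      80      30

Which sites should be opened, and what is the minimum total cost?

Open P1 and P2; minimum total cost 464.

For any fixed open set, each tenant goes to its cheapest open site; total = fixed + service.
{P1, P2}: R1→P2 60, R2→P1 35, R3→P1 75, R4→P1 15, R5→P2 80. Service 265; fixed 199; total 464.
{P1}: service 455 + fixed 99 = 554
{P1, P2, P3}: R1→P2 60, R2→P1 35, R3→P1 75, R4→P1 15, R5→P3 30. Service 215; fixed 347; total 562.
No other subset beats 464.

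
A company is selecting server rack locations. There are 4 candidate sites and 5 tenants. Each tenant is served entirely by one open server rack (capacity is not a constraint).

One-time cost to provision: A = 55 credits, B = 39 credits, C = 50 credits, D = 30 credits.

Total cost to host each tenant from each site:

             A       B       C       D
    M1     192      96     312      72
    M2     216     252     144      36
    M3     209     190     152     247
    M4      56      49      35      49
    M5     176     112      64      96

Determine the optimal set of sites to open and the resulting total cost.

For any fixed open set, each tenant goes to its cheapest open site; total = fixed + service.
{C, D}: M1→D 72, M2→D 36, M3→C 152, M4→C 35, M5→C 64. Service 359; fixed 80; total 439.
{B, C, D}: service 359 + fixed 119 = 478
{A, C, D}: M1→D 72, M2→D 36, M3→C 152, M4→C 35, M5→C 64. Service 359; fixed 135; total 494.
{A, B, C, D}: M1→D 72, M2→D 36, M3→C 152, M4→C 35, M5→C 64. Service 359; fixed 174; total 533.
No other subset beats 439.

Open C and D; minimum total cost 439.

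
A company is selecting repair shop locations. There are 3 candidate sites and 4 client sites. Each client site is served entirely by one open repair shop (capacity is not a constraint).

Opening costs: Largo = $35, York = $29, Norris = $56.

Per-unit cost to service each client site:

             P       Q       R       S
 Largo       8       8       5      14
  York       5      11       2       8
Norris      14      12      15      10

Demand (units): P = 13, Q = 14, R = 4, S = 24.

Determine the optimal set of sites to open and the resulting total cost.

Open Largo and York; minimum total cost 441.

For any fixed open set, each client site goes to its cheapest open site; total = fixed + service.
{Largo, York}: P→York 5·13=65, Q→Largo 8·14=112, R→York 2·4=8, S→York 8·24=192. Service 377; fixed 64; total 441.
{York}: service 419 + fixed 29 = 448
{Largo, York, Norris}: P→York 5·13=65, Q→Largo 8·14=112, R→York 2·4=8, S→York 8·24=192. Service 377; fixed 120; total 497.
(All 7 nonempty subsets were checked; Largo and York is lowest.)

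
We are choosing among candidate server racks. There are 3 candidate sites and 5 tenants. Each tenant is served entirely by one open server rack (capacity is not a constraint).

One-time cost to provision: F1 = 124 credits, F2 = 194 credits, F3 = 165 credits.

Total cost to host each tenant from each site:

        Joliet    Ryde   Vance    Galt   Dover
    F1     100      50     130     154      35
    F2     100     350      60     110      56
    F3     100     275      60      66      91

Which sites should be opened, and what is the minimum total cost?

For any fixed open set, each tenant goes to its cheapest open site; total = fixed + service.
{F1}: Joliet→F1 100, Ryde→F1 50, Vance→F1 130, Galt→F1 154, Dover→F1 35. Service 469; fixed 124; total 593.
{F1, F3}: service 311 + fixed 289 = 600
{F1, F2}: service 355 + fixed 318 = 673
{F1, F2, F3}: service 311 + fixed 483 = 794
No other subset beats 593.

Open F1 only; minimum total cost 593.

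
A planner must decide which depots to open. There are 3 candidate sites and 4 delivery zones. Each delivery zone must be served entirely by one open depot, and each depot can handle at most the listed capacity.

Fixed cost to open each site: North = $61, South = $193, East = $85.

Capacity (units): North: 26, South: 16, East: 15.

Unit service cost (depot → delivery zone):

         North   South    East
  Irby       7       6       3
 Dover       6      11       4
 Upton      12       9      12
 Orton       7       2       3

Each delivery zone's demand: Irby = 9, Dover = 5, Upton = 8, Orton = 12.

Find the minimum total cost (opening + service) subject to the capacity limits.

Minimum total cost: 371

Open {North, East}: Irby→North 7·9=63, Dover→North 6·5=30, Upton→North 12·8=96, Orton→East 3·12=36.
Loads: North carries 22/26, East carries 12/15. Service 225; fixed 146; total 371.
Next best feasible plan costs 373.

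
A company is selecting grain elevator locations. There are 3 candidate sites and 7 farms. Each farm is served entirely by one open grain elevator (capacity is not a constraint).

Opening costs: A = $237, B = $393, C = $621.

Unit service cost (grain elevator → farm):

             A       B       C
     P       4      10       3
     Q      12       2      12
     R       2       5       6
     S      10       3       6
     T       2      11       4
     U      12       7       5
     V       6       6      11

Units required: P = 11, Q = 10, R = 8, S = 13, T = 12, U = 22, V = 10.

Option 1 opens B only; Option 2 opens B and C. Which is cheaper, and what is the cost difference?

Option 1 is cheaper by 416.

Option 1: {B}: P→B 10·11=110, Q→B 2·10=20, R→B 5·8=40, S→B 3·13=39, T→B 11·12=132, U→B 7·22=154, V→B 6·10=60. Service 555; fixed 393; total 948.
Option 2: {B, C}: P→C 3·11=33, Q→B 2·10=20, R→B 5·8=40, S→B 3·13=39, T→C 4·12=48, U→C 5·22=110, V→B 6·10=60. Service 350; fixed 1014; total 1364.
Difference: |948 − 1364| = 416.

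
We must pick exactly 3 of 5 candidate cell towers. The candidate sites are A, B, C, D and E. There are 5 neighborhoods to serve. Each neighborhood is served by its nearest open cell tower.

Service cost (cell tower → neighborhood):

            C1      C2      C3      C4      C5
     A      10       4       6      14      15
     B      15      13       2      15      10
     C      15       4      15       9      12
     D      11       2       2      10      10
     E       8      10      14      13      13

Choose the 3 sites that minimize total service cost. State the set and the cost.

Choose C, D and E; total service cost 31.

With exactly 3 open, each neighborhood uses its cheapest among the chosen.
{C, D, E}: C1→E 8, C2→D 2, C3→D 2, C4→C 9, C5→D 10. Service cost 31.
{A, D, E}: service cost 32
{B, D, E}: service cost 32
Among all 10 size-3 choices, {C, D, E} is lowest.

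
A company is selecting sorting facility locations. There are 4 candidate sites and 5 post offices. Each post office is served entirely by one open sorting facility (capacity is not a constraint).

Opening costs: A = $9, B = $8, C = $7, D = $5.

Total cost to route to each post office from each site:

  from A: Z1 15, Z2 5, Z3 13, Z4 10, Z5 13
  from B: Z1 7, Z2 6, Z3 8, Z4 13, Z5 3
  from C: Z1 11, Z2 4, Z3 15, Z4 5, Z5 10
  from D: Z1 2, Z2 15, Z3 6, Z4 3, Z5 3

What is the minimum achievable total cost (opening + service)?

For any fixed open set, each post office goes to its cheapest open site; total = fixed + service.
{C, D}: Z1→D 2, Z2→C 4, Z3→D 6, Z4→D 3, Z5→D 3. Service 18; fixed 12; total 30.
{A, D}: service 19 + fixed 14 = 33
{B, D}: Z1→D 2, Z2→B 6, Z3→D 6, Z4→D 3, Z5→B 3. Service 20; fixed 13; total 33.
{A, B, C, D}: service 18 + fixed 29 = 47
No other subset beats 30.

Minimum total cost: 30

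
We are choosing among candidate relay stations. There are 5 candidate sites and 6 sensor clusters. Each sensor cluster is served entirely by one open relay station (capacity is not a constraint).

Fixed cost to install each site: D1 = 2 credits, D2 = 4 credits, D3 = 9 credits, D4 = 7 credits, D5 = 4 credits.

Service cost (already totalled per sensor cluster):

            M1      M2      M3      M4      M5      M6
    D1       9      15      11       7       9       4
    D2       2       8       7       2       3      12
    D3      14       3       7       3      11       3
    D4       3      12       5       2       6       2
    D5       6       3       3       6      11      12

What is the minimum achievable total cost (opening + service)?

For any fixed open set, each sensor cluster goes to its cheapest open site; total = fixed + service.
{D1, D2, D5}: M1→D2 2, M2→D5 3, M3→D5 3, M4→D2 2, M5→D2 3, M6→D1 4. Service 17; fixed 10; total 27.
{D2, D4, D5}: M1→D2 2, M2→D5 3, M3→D5 3, M4→D2 2, M5→D2 3, M6→D4 2. Service 15; fixed 15; total 30.
{D4, D5}: service 19 + fixed 11 = 30
{D1, D2, D3, D4, D5}: M1→D2 2, M2→D3 3, M3→D5 3, M4→D2 2, M5→D2 3, M6→D4 2. Service 15; fixed 26; total 41.
No other subset beats 27.

Minimum total cost: 27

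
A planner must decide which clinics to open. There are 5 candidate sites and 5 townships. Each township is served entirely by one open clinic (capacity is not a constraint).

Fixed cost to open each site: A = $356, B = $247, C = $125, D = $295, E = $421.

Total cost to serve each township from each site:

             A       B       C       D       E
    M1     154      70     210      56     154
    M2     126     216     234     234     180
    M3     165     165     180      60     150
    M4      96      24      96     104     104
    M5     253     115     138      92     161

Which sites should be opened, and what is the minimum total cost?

For any fixed open set, each township goes to its cheapest open site; total = fixed + service.
{B}: M1→B 70, M2→B 216, M3→B 165, M4→B 24, M5→B 115. Service 590; fixed 247; total 837.
{D}: M1→D 56, M2→D 234, M3→D 60, M4→D 104, M5→D 92. Service 546; fixed 295; total 841.
{C, D}: service 538 + fixed 420 = 958
{A, B, C, D, E}: M1→D 56, M2→A 126, M3→D 60, M4→B 24, M5→D 92. Service 358; fixed 1444; total 1802.
No other subset beats 837.

Open B only; minimum total cost 837.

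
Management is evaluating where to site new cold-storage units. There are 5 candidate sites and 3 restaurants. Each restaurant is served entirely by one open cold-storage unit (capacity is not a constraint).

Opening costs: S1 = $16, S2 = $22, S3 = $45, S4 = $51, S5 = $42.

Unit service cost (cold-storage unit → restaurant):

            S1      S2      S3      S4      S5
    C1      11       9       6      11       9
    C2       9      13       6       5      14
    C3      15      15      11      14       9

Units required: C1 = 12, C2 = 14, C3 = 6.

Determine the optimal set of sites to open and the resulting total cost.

For any fixed open set, each restaurant goes to its cheapest open site; total = fixed + service.
{S3}: C1→S3 6·12=72, C2→S3 6·14=84, C3→S3 11·6=66. Service 222; fixed 45; total 267.
{S1, S3}: C1→S3 6·12=72, C2→S3 6·14=84, C3→S3 11·6=66. Service 222; fixed 61; total 283.
{S2, S3}: service 222 + fixed 67 = 289
{S1, S2, S3, S4, S5}: C1→S3 6·12=72, C2→S4 5·14=70, C3→S5 9·6=54. Service 196; fixed 176; total 372.
No other subset beats 267.

Open S3 only; minimum total cost 267.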